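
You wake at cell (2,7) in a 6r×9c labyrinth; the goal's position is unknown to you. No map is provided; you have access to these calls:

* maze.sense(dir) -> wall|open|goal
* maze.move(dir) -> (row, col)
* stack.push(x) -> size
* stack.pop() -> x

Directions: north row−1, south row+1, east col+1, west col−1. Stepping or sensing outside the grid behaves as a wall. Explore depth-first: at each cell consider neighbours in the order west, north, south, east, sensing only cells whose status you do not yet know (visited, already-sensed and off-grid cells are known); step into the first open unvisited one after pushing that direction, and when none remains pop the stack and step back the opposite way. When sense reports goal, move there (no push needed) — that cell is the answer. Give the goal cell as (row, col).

I run maze.sense on dir: west, and see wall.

Now I run maze.sense on dir: north, which returns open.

Now I run stack.push on x: north, which returns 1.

Then maze.move on dir: north, — result: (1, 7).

Next I call maze.sense on dir: west, and see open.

Next I call stack.push on x: west, giving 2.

Invoking maze.move on dir: west, and see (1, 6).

Then maze.sense on dir: west, — result: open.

Invoking stack.push on x: west, — result: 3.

I call maze.move on dir: west, — result: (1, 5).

Invoking maze.sense on dir: west, and get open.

I invoke stack.push on x: west, → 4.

Using maze.move on dir: west, — result: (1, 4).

Using maze.sense on dir: west, : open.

I invoke stack.push on x: west, — result: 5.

Calling maze.move on dir: west, and get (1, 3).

Now I run maze.sense on dir: west, yielding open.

Using stack.push on x: west, and get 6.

Now I run maze.move on dir: west, → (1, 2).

Calling maze.sense on dir: west, giving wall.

Invoking maze.sense on dir: north, giving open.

Then stack.push on x: north, yielding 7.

Now I run maze.move on dir: north, giving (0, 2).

Now I run maze.sense on dir: west, which returns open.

Calling stack.push on x: west, — result: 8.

Using maze.move on dir: west, and observe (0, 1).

Then maze.sense on dir: west, → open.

Then stack.push on x: west, giving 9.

Now I run maze.move on dir: west, and see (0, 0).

I call maze.sense on dir: south, : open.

Calling stack.push on x: south, and observe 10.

I run maze.move on dir: south, giving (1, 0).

I use maze.sense on dir: south, which returns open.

Next I call stack.push on x: south, and get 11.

I run maze.move on dir: south, which returns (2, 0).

I call maze.sense on dir: south, yielding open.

I run stack.push on x: south, — result: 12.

Invoking maze.move on dir: south, and get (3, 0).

Next I call maze.sense on dir: south, and get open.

Next I call stack.push on x: south, — result: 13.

I invoke maze.move on dir: south, and see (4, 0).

I use maze.sense on dir: south, which returns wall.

I try maze.sense on dir: east, yielding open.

I try stack.push on x: east, → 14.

I run maze.move on dir: east, giving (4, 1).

Now I run maze.sense on dir: north, giving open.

I call stack.push on x: north, which returns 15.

Next I call maze.move on dir: north, — result: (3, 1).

I run maze.sense on dir: north, — result: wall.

I use maze.sense on dir: east, — result: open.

Using stack.push on x: east, yielding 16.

Invoking maze.move on dir: east, and get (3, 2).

Invoking maze.sense on dir: north, : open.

Calling stack.push on x: north, giving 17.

I invoke maze.move on dir: north, yielding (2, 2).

Calling maze.sense on dir: east, which returns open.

Invoking stack.push on x: east, giving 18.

I try maze.move on dir: east, giving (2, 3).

I try maze.sense on dir: south, : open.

Then stack.push on x: south, yielding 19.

I invoke maze.move on dir: south, giving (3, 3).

Using maze.sense on dir: south, which returns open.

Using stack.push on x: south, : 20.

I try maze.move on dir: south, which returns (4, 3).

Then maze.sense on dir: west, which returns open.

Invoking stack.push on x: west, — result: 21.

I invoke maze.move on dir: west, : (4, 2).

Next I call maze.sense on dir: south, and get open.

Then stack.push on x: south, and see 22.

Next I call maze.move on dir: south, giving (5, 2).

Then maze.sense on dir: west, and observe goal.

I call maze.move on dir: west, and see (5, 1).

Answer: (5, 1)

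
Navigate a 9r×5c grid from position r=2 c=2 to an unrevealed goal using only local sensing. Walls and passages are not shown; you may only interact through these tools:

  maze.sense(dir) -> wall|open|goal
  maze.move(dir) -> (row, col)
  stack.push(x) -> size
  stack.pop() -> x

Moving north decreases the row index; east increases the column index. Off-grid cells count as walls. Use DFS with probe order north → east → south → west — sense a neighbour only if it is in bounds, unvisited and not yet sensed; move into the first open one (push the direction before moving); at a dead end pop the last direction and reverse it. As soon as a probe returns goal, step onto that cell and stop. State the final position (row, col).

·→ maze.sense(north)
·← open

·→ stack.push(north)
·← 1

·→ maze.move(north)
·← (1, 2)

·→ maze.sense(north)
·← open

·→ stack.push(north)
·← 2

·→ maze.move(north)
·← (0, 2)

·→ maze.sense(east)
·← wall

·→ maze.sense(west)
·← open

·→ stack.push(west)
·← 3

·→ maze.move(west)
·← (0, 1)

·→ maze.sense(south)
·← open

·→ stack.push(south)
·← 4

·→ maze.move(south)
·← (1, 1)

·→ maze.sense(south)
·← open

·→ stack.push(south)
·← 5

·→ maze.move(south)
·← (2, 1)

·→ maze.sense(south)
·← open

·→ stack.push(south)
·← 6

·→ maze.move(south)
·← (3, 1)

·→ maze.sense(east)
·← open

·→ stack.push(east)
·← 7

·→ maze.move(east)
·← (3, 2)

·→ maze.sense(east)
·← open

·→ stack.push(east)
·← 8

·→ maze.move(east)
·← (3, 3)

·→ maze.sense(north)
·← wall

·→ maze.sense(east)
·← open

·→ stack.push(east)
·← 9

·→ maze.move(east)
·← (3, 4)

·→ maze.sense(north)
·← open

·→ stack.push(north)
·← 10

·→ maze.move(north)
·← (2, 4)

·→ maze.sense(north)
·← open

·→ stack.push(north)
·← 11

·→ maze.move(north)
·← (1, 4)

·→ maze.sense(north)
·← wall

·→ maze.sense(west)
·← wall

·→ stack.pop()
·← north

·→ maze.move(south)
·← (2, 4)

·→ stack.pop()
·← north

·→ maze.move(south)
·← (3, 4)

·→ maze.sense(south)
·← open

·→ stack.push(south)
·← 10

·→ maze.move(south)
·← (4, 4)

·→ maze.sense(south)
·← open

·→ stack.push(south)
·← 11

·→ maze.move(south)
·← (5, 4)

·→ maze.sense(south)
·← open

·→ stack.push(south)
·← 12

·→ maze.move(south)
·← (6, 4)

·→ maze.sense(south)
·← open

·→ stack.push(south)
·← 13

·→ maze.move(south)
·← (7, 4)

·→ maze.sense(south)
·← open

·→ stack.push(south)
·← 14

·→ maze.move(south)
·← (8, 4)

·→ maze.sense(west)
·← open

·→ stack.push(west)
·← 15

·→ maze.move(west)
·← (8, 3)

·→ maze.sense(north)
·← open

·→ stack.push(north)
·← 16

·→ maze.move(north)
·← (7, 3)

·→ maze.sense(north)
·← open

·→ stack.push(north)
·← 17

·→ maze.move(north)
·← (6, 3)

·→ maze.sense(north)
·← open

·→ stack.push(north)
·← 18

·→ maze.move(north)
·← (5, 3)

·→ maze.sense(north)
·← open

·→ stack.push(north)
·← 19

·→ maze.move(north)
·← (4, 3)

·→ maze.sense(west)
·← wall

·→ stack.pop()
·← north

·→ maze.move(south)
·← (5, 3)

·→ maze.sense(west)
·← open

·→ stack.push(west)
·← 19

·→ maze.move(west)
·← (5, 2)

·→ maze.sense(south)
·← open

·→ stack.push(south)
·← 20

·→ maze.move(south)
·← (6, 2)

·→ maze.sense(south)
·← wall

·→ maze.sense(west)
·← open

·→ stack.push(west)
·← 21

·→ maze.move(west)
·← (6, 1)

·→ maze.sense(north)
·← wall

·→ maze.sense(south)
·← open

·→ stack.push(south)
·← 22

·→ maze.move(south)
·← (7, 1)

·→ maze.sense(south)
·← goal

·→ maze.move(south)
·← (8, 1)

Answer: (8, 1)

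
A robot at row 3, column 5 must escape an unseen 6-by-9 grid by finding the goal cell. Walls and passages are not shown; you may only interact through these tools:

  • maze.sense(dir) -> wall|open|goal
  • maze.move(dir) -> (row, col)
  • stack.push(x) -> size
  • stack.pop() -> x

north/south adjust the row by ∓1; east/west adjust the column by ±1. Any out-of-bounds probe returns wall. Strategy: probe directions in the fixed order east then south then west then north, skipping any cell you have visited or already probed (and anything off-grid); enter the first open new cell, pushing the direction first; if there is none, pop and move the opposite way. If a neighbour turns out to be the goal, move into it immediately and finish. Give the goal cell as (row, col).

[in] maze.sense east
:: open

[in] stack.push east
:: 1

[in] maze.move east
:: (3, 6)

[in] maze.sense east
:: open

[in] stack.push east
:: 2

[in] maze.move east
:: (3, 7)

[in] maze.sense east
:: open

[in] stack.push east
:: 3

[in] maze.move east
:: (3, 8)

[in] maze.sense south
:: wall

[in] maze.sense north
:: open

[in] stack.push north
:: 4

[in] maze.move north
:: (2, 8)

[in] maze.sense west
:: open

[in] stack.push west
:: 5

[in] maze.move west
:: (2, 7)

[in] maze.sense west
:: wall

[in] maze.sense north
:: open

[in] stack.push north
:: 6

[in] maze.move north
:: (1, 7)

[in] maze.sense east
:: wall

[in] maze.sense west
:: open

[in] stack.push west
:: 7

[in] maze.move west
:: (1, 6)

[in] maze.sense west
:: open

[in] stack.push west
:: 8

[in] maze.move west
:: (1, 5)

[in] maze.sense south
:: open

[in] stack.push south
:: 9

[in] maze.move south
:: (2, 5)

[in] maze.sense west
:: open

[in] stack.push west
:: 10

[in] maze.move west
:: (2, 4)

[in] maze.sense south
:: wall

[in] maze.sense west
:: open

[in] stack.push west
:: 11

[in] maze.move west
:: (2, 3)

[in] maze.sense south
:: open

[in] stack.push south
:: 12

[in] maze.move south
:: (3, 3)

[in] maze.sense south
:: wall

[in] maze.sense west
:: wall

[in] stack.pop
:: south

[in] maze.move north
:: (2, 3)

[in] maze.sense west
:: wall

[in] maze.sense north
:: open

[in] stack.push north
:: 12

[in] maze.move north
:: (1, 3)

[in] maze.sense east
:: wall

[in] maze.sense west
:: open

[in] stack.push west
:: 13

[in] maze.move west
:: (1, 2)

[in] maze.sense west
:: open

[in] stack.push west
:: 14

[in] maze.move west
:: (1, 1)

[in] maze.sense south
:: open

[in] stack.push south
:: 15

[in] maze.move south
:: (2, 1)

[in] maze.sense south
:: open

[in] stack.push south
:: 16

[in] maze.move south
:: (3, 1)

[in] maze.sense south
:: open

[in] stack.push south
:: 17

[in] maze.move south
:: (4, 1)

[in] maze.sense east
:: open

[in] stack.push east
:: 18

[in] maze.move east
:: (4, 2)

[in] maze.sense south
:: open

[in] stack.push south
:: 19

[in] maze.move south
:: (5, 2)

[in] maze.sense east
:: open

[in] stack.push east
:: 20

[in] maze.move east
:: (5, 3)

[in] maze.sense east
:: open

[in] stack.push east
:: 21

[in] maze.move east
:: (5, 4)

[in] maze.sense east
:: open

[in] stack.push east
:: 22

[in] maze.move east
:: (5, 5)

[in] maze.sense east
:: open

[in] stack.push east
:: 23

[in] maze.move east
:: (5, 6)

[in] maze.sense east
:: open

[in] stack.push east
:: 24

[in] maze.move east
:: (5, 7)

[in] maze.sense east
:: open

[in] stack.push east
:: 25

[in] maze.move east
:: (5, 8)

[in] stack.pop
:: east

[in] maze.move west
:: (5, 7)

[in] maze.sense north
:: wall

[in] stack.pop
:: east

[in] maze.move west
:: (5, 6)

[in] maze.sense north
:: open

[in] stack.push north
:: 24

[in] maze.move north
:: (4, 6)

[in] maze.sense west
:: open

[in] stack.push west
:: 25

[in] maze.move west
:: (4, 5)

[in] maze.sense west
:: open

[in] stack.push west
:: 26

[in] maze.move west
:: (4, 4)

[in] stack.pop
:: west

[in] maze.move east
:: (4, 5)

[in] stack.pop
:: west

[in] maze.move east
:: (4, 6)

[in] stack.pop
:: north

[in] maze.move south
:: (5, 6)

[in] stack.pop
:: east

[in] maze.move west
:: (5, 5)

[in] stack.pop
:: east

[in] maze.move west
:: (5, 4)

[in] stack.pop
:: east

[in] maze.move west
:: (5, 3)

[in] stack.pop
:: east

[in] maze.move west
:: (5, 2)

[in] maze.sense west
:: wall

[in] stack.pop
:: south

[in] maze.move north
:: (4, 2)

[in] stack.pop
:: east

[in] maze.move west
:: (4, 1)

[in] maze.sense west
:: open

[in] stack.push west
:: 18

[in] maze.move west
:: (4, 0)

[in] maze.sense south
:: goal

[in] maze.move south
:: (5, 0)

Answer: (5, 0)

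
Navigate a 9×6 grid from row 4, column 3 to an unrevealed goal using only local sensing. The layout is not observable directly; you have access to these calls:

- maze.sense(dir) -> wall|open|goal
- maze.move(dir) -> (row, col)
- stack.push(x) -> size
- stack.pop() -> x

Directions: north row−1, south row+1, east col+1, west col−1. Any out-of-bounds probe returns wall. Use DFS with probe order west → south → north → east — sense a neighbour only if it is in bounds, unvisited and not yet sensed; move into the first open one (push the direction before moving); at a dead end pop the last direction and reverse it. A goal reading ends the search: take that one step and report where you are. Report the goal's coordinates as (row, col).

-> sense(dir=west)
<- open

-> push(x=west)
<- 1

-> move(dir=west)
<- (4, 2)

-> sense(dir=west)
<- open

-> push(x=west)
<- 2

-> move(dir=west)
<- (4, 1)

-> sense(dir=west)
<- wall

-> sense(dir=south)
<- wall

-> sense(dir=north)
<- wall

-> pop()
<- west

-> move(dir=east)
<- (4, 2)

-> sense(dir=south)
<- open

-> push(x=south)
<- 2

-> move(dir=south)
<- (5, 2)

-> sense(dir=south)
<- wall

-> sense(dir=east)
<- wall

-> pop()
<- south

-> move(dir=north)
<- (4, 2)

-> sense(dir=north)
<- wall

-> pop()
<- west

-> move(dir=east)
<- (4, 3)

-> sense(dir=north)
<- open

-> push(x=north)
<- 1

-> move(dir=north)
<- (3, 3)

-> sense(dir=north)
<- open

-> push(x=north)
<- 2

-> move(dir=north)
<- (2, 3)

-> sense(dir=west)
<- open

-> push(x=west)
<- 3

-> move(dir=west)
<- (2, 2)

-> sense(dir=west)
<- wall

-> sense(dir=north)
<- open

-> push(x=north)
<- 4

-> move(dir=north)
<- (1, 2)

-> sense(dir=west)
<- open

-> push(x=west)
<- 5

-> move(dir=west)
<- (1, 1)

-> sense(dir=west)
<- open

-> push(x=west)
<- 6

-> move(dir=west)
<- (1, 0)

-> sense(dir=south)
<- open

-> push(x=south)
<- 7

-> move(dir=south)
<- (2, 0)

-> sense(dir=south)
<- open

-> push(x=south)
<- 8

-> move(dir=south)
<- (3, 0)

-> pop()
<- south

-> move(dir=north)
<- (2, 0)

-> pop()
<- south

-> move(dir=north)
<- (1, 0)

-> sense(dir=north)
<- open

-> push(x=north)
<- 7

-> move(dir=north)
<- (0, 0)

-> sense(dir=east)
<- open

-> push(x=east)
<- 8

-> move(dir=east)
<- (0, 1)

-> sense(dir=east)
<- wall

-> pop()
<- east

-> move(dir=west)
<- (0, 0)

-> pop()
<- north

-> move(dir=south)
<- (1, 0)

-> pop()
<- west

-> move(dir=east)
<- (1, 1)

-> pop()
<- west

-> move(dir=east)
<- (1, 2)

-> sense(dir=east)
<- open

-> push(x=east)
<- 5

-> move(dir=east)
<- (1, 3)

-> sense(dir=north)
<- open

-> push(x=north)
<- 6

-> move(dir=north)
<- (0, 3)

-> sense(dir=east)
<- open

-> push(x=east)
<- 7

-> move(dir=east)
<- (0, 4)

-> sense(dir=south)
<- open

-> push(x=south)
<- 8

-> move(dir=south)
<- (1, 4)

-> sense(dir=south)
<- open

-> push(x=south)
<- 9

-> move(dir=south)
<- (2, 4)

-> sense(dir=south)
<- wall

-> sense(dir=east)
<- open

-> push(x=east)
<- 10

-> move(dir=east)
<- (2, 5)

-> sense(dir=south)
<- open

-> push(x=south)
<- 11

-> move(dir=south)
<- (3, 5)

-> sense(dir=south)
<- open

-> push(x=south)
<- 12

-> move(dir=south)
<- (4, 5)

-> sense(dir=west)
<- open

-> push(x=west)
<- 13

-> move(dir=west)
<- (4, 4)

-> sense(dir=south)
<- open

-> push(x=south)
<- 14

-> move(dir=south)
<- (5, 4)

-> sense(dir=south)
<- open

-> push(x=south)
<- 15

-> move(dir=south)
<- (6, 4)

-> sense(dir=west)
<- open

-> push(x=west)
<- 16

-> move(dir=west)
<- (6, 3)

-> sense(dir=south)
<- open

-> push(x=south)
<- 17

-> move(dir=south)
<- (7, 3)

-> sense(dir=west)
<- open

-> push(x=west)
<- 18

-> move(dir=west)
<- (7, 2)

-> sense(dir=west)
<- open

-> push(x=west)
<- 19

-> move(dir=west)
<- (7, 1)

-> sense(dir=west)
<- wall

-> sense(dir=south)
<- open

-> push(x=south)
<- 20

-> move(dir=south)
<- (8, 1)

-> sense(dir=west)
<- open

-> push(x=west)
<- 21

-> move(dir=west)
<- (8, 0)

-> pop()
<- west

-> move(dir=east)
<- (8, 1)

-> sense(dir=east)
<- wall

-> pop()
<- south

-> move(dir=north)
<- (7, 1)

-> sense(dir=north)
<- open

-> push(x=north)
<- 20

-> move(dir=north)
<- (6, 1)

-> sense(dir=west)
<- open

-> push(x=west)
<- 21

-> move(dir=west)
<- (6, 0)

-> sense(dir=north)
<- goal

-> move(dir=north)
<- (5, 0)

Answer: (5, 0)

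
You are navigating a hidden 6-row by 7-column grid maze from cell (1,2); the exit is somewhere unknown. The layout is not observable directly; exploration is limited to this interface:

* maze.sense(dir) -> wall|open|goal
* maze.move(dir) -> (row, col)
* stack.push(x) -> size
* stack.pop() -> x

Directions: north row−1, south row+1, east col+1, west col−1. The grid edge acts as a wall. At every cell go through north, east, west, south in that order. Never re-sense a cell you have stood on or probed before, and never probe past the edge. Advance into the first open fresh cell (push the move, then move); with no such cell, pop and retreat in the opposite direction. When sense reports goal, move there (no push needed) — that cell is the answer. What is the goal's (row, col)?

// 1. sense(dir='north') -> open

// 2. push(x='north') -> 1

// 3. move(dir='north') -> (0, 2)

// 4. sense(dir='east') -> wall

// 5. sense(dir='west') -> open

// 6. push(x='west') -> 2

// 7. move(dir='west') -> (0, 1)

// 8. sense(dir='west') -> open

// 9. push(x='west') -> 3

// 10. move(dir='west') -> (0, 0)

// 11. sense(dir='south') -> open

// 12. push(x='south') -> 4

// 13. move(dir='south') -> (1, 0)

// 14. sense(dir='east') -> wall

// 15. sense(dir='south') -> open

// 16. push(x='south') -> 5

// 17. move(dir='south') -> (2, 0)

// 18. sense(dir='east') -> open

// 19. push(x='east') -> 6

// 20. move(dir='east') -> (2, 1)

// 21. sense(dir='east') -> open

// 22. push(x='east') -> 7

// 23. move(dir='east') -> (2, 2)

// 24. sense(dir='east') -> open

// 25. push(x='east') -> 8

// 26. move(dir='east') -> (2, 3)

// 27. sense(dir='north') -> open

// 28. push(x='north') -> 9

// 29. move(dir='north') -> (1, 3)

// 30. sense(dir='east') -> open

// 31. push(x='east') -> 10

// 32. move(dir='east') -> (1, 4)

// 33. sense(dir='north') -> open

// 34. push(x='north') -> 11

// 35. move(dir='north') -> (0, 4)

// 36. sense(dir='east') -> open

// 37. push(x='east') -> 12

// 38. move(dir='east') -> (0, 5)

// 39. sense(dir='east') -> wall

// 40. sense(dir='south') -> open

// 41. push(x='south') -> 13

// 42. move(dir='south') -> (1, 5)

// 43. sense(dir='east') -> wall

// 44. sense(dir='south') -> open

// 45. push(x='south') -> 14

// 46. move(dir='south') -> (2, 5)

// 47. sense(dir='east') -> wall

// 48. sense(dir='west') -> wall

// 49. sense(dir='south') -> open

// 50. push(x='south') -> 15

// 51. move(dir='south') -> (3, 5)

// 52. sense(dir='east') -> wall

// 53. sense(dir='west') -> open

// 54. push(x='west') -> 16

// 55. move(dir='west') -> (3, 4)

// 56. sense(dir='west') -> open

// 57. push(x='west') -> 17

// 58. move(dir='west') -> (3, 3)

// 59. sense(dir='west') -> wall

// 60. sense(dir='south') -> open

// 61. push(x='south') -> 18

// 62. move(dir='south') -> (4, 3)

// 63. sense(dir='east') -> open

// 64. push(x='east') -> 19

// 65. move(dir='east') -> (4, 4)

// 66. sense(dir='east') -> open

// 67. push(x='east') -> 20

// 68. move(dir='east') -> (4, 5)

// 69. sense(dir='east') -> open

// 70. push(x='east') -> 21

// 71. move(dir='east') -> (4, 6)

// 72. sense(dir='south') -> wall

// 73. pop() -> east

// 74. move(dir='west') -> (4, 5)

// 75. sense(dir='south') -> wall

// 76. pop() -> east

// 77. move(dir='west') -> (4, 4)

// 78. sense(dir='south') -> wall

// 79. pop() -> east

// 80. move(dir='west') -> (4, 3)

// 81. sense(dir='west') -> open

// 82. push(x='west') -> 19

// 83. move(dir='west') -> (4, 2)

// 84. sense(dir='west') -> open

// 85. push(x='west') -> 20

// 86. move(dir='west') -> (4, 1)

// 87. sense(dir='north') -> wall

// 88. sense(dir='west') -> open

// 89. push(x='west') -> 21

// 90. move(dir='west') -> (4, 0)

// 91. sense(dir='north') -> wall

// 92. sense(dir='south') -> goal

// 93. move(dir='south') -> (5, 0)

Answer: (5, 0)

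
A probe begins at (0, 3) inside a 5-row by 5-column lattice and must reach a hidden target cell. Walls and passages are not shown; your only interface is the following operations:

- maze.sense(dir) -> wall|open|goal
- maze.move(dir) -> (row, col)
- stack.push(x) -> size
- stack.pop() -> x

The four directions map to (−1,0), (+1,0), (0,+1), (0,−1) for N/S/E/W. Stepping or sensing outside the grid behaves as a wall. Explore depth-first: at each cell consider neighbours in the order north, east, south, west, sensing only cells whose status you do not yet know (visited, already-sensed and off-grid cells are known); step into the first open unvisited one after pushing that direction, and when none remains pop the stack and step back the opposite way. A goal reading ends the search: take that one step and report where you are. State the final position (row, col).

Invoking maze.sense(dir=east), yielding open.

Next I call stack.push(x=east), — result: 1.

I try maze.move(dir=east), : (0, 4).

I use maze.sense(dir=south), and observe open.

Calling stack.push(x=south), and observe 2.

I run maze.move(dir=south), → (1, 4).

I use maze.sense(dir=south), — result: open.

Next I call stack.push(x=south), yielding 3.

I call maze.move(dir=south), → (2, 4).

I call maze.sense(dir=south), and observe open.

Using stack.push(x=south), and see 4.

Next I call maze.move(dir=south), yielding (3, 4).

Next I call maze.sense(dir=south), : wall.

Then maze.sense(dir=west), and see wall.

Using stack.pop, and see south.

Calling maze.move(dir=north), : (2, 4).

Then maze.sense(dir=west), — result: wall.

Calling stack.pop, — result: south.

Calling maze.move(dir=north), and observe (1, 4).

I call maze.sense(dir=west), and see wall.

Using stack.pop(), — result: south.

Then maze.move(dir=north), and observe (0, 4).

I try stack.pop(), and observe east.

I use maze.move(dir=west), → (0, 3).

Next I call maze.sense(dir=west), → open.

Calling stack.push(x=west), and see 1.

Next I call maze.move(dir=west), : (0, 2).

I try maze.sense(dir=south), which returns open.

Now I run stack.push(x=south), and observe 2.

Next I call maze.move(dir=south), : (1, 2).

Now I run maze.sense(dir=south), → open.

I use stack.push(x=south), giving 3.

Invoking maze.move(dir=south), which returns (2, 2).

I call maze.sense(dir=south), giving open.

I invoke stack.push(x=south), which returns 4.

Calling maze.move(dir=south), : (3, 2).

Using maze.sense(dir=south), : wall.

I run maze.sense(dir=west), and get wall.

Invoking stack.pop, which returns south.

Next I call maze.move(dir=north), giving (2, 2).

I try maze.sense(dir=west), giving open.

Then stack.push(x=west), and see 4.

I call maze.move(dir=west), — result: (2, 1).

Now I run maze.sense(dir=north), and observe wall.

I invoke maze.sense(dir=west), which returns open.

Calling stack.push(x=west), → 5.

Then maze.move(dir=west), — result: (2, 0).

Invoking maze.sense(dir=north), and observe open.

Calling stack.push(x=north), and observe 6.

Then maze.move(dir=north), : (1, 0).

Then maze.sense(dir=north), : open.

I invoke stack.push(x=north), and get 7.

Then maze.move(dir=north), which returns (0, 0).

Invoking maze.sense(dir=east), which returns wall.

Using stack.pop(), and get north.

Using maze.move(dir=south), — result: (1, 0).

I call stack.pop, yielding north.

Calling maze.move(dir=south), — result: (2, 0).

Calling maze.sense(dir=south), — result: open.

Using stack.push(x=south), and observe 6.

I use maze.move(dir=south), → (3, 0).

Calling maze.sense(dir=south), which returns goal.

Next I call maze.move(dir=south), — result: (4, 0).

Answer: (4, 0)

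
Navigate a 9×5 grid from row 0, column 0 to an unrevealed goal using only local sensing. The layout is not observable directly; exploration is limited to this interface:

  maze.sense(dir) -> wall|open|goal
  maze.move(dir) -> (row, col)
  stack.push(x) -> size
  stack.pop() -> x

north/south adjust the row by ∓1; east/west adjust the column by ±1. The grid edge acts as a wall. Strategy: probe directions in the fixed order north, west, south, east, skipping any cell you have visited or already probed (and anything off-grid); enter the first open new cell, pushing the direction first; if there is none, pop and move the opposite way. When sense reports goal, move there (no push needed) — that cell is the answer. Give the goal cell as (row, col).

>>> maze.sense south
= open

>>> stack.push south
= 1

>>> maze.move south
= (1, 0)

>>> maze.sense south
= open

>>> stack.push south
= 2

>>> maze.move south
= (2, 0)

>>> maze.sense south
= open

>>> stack.push south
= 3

>>> maze.move south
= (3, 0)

>>> maze.sense south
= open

>>> stack.push south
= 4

>>> maze.move south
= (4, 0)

>>> maze.sense south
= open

>>> stack.push south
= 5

>>> maze.move south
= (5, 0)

>>> maze.sense south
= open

>>> stack.push south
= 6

>>> maze.move south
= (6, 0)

>>> maze.sense south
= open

>>> stack.push south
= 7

>>> maze.move south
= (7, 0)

>>> maze.sense south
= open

>>> stack.push south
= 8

>>> maze.move south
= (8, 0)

>>> maze.sense east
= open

>>> stack.push east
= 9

>>> maze.move east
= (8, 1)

>>> maze.sense north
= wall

>>> maze.sense east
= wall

>>> stack.pop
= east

>>> maze.move west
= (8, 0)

>>> stack.pop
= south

>>> maze.move north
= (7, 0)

>>> stack.pop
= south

>>> maze.move north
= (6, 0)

>>> maze.sense east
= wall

>>> stack.pop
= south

>>> maze.move north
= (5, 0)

>>> maze.sense east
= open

>>> stack.push east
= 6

>>> maze.move east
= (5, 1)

>>> maze.sense north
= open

>>> stack.push north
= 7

>>> maze.move north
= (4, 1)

>>> maze.sense north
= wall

>>> maze.sense east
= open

>>> stack.push east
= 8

>>> maze.move east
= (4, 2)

>>> maze.sense north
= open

>>> stack.push north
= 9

>>> maze.move north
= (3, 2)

>>> maze.sense north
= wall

>>> maze.sense east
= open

>>> stack.push east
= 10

>>> maze.move east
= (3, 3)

>>> maze.sense north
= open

>>> stack.push north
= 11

>>> maze.move north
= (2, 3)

>>> maze.sense north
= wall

>>> maze.sense east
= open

>>> stack.push east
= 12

>>> maze.move east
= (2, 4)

>>> maze.sense north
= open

>>> stack.push north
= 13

>>> maze.move north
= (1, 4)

>>> maze.sense north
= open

>>> stack.push north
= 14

>>> maze.move north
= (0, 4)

>>> maze.sense west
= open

>>> stack.push west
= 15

>>> maze.move west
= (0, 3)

>>> maze.sense west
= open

>>> stack.push west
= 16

>>> maze.move west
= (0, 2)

>>> maze.sense west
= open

>>> stack.push west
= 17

>>> maze.move west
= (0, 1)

>>> maze.sense south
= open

>>> stack.push south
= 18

>>> maze.move south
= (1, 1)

>>> maze.sense south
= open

>>> stack.push south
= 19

>>> maze.move south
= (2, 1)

>>> stack.pop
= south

>>> maze.move north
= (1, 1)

>>> maze.sense east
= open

>>> stack.push east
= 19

>>> maze.move east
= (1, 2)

>>> stack.pop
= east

>>> maze.move west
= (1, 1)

>>> stack.pop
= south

>>> maze.move north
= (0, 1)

>>> stack.pop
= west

>>> maze.move east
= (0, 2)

>>> stack.pop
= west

>>> maze.move east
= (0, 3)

>>> stack.pop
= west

>>> maze.move east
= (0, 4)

>>> stack.pop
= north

>>> maze.move south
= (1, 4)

>>> stack.pop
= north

>>> maze.move south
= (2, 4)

>>> maze.sense south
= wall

>>> stack.pop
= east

>>> maze.move west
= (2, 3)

>>> stack.pop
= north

>>> maze.move south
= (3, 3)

>>> maze.sense south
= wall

>>> stack.pop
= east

>>> maze.move west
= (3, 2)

>>> stack.pop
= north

>>> maze.move south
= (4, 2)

>>> maze.sense south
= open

>>> stack.push south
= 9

>>> maze.move south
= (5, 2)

>>> maze.sense south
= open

>>> stack.push south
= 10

>>> maze.move south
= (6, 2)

>>> maze.sense south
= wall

>>> maze.sense east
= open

>>> stack.push east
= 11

>>> maze.move east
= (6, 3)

>>> maze.sense north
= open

>>> stack.push north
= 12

>>> maze.move north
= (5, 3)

>>> maze.sense east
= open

>>> stack.push east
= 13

>>> maze.move east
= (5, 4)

>>> maze.sense north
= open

>>> stack.push north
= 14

>>> maze.move north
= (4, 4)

>>> stack.pop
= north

>>> maze.move south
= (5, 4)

>>> maze.sense south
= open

>>> stack.push south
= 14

>>> maze.move south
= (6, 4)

>>> maze.sense south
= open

>>> stack.push south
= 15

>>> maze.move south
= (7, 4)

>>> maze.sense west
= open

>>> stack.push west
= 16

>>> maze.move west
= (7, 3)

>>> maze.sense south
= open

>>> stack.push south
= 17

>>> maze.move south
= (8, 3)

>>> maze.sense east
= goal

>>> maze.move east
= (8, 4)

Answer: (8, 4)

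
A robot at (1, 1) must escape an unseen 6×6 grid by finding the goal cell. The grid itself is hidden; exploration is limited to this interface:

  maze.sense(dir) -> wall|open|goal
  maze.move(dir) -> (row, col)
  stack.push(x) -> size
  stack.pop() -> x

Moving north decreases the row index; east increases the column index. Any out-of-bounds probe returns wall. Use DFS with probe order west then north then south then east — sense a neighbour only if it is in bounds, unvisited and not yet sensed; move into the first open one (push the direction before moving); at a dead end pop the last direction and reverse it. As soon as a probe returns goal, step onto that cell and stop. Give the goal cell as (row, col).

>> maze.sense(dir: west)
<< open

>> stack.push(x: west)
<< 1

>> maze.move(dir: west)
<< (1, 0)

>> maze.sense(dir: north)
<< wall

>> maze.sense(dir: south)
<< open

>> stack.push(x: south)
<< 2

>> maze.move(dir: south)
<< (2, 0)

>> maze.sense(dir: south)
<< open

>> stack.push(x: south)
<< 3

>> maze.move(dir: south)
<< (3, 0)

>> maze.sense(dir: south)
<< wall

>> maze.sense(dir: east)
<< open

>> stack.push(x: east)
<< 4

>> maze.move(dir: east)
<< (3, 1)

>> maze.sense(dir: north)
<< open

>> stack.push(x: north)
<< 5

>> maze.move(dir: north)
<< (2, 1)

>> maze.sense(dir: east)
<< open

>> stack.push(x: east)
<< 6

>> maze.move(dir: east)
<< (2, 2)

>> maze.sense(dir: north)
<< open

>> stack.push(x: north)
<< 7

>> maze.move(dir: north)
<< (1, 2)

>> maze.sense(dir: north)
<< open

>> stack.push(x: north)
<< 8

>> maze.move(dir: north)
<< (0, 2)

>> maze.sense(dir: west)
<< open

>> stack.push(x: west)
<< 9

>> maze.move(dir: west)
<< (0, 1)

>> stack.pop()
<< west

>> maze.move(dir: east)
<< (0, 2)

>> maze.sense(dir: east)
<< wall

>> stack.pop()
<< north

>> maze.move(dir: south)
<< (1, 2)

>> maze.sense(dir: east)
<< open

>> stack.push(x: east)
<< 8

>> maze.move(dir: east)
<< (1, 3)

>> maze.sense(dir: south)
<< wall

>> maze.sense(dir: east)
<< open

>> stack.push(x: east)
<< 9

>> maze.move(dir: east)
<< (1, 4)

>> maze.sense(dir: north)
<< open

>> stack.push(x: north)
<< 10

>> maze.move(dir: north)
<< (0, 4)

>> maze.sense(dir: east)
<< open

>> stack.push(x: east)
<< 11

>> maze.move(dir: east)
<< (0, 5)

>> maze.sense(dir: south)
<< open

>> stack.push(x: south)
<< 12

>> maze.move(dir: south)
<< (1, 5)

>> maze.sense(dir: south)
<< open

>> stack.push(x: south)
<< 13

>> maze.move(dir: south)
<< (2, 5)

>> maze.sense(dir: west)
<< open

>> stack.push(x: west)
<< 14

>> maze.move(dir: west)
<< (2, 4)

>> maze.sense(dir: south)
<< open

>> stack.push(x: south)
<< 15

>> maze.move(dir: south)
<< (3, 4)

>> maze.sense(dir: west)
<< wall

>> maze.sense(dir: south)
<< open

>> stack.push(x: south)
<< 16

>> maze.move(dir: south)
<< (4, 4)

>> maze.sense(dir: west)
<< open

>> stack.push(x: west)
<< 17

>> maze.move(dir: west)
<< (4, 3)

>> maze.sense(dir: west)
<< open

>> stack.push(x: west)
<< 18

>> maze.move(dir: west)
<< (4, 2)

>> maze.sense(dir: west)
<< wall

>> maze.sense(dir: north)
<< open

>> stack.push(x: north)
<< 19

>> maze.move(dir: north)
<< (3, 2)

>> stack.pop()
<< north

>> maze.move(dir: south)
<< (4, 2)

>> maze.sense(dir: south)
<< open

>> stack.push(x: south)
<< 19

>> maze.move(dir: south)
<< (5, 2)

>> maze.sense(dir: west)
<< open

>> stack.push(x: west)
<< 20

>> maze.move(dir: west)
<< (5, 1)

>> maze.sense(dir: west)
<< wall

>> stack.pop()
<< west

>> maze.move(dir: east)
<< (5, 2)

>> maze.sense(dir: east)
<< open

>> stack.push(x: east)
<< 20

>> maze.move(dir: east)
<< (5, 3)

>> maze.sense(dir: east)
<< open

>> stack.push(x: east)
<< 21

>> maze.move(dir: east)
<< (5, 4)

>> maze.sense(dir: east)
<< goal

>> maze.move(dir: east)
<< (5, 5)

Answer: (5, 5)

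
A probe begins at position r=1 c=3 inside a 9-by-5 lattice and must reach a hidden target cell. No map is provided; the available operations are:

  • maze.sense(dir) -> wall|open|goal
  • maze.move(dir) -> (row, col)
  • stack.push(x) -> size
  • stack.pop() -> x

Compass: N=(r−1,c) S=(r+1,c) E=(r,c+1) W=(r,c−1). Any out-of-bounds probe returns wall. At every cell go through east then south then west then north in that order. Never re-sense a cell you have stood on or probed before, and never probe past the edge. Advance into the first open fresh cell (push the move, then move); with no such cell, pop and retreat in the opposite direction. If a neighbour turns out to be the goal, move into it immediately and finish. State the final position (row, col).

→ maze.sense(east)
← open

→ stack.push(east)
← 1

→ maze.move(east)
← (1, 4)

→ maze.sense(south)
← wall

→ maze.sense(north)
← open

→ stack.push(north)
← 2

→ maze.move(north)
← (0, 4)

→ maze.sense(west)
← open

→ stack.push(west)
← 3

→ maze.move(west)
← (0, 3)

→ maze.sense(west)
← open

→ stack.push(west)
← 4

→ maze.move(west)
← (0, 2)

→ maze.sense(south)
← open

→ stack.push(south)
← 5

→ maze.move(south)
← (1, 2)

→ maze.sense(south)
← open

→ stack.push(south)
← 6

→ maze.move(south)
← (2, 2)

→ maze.sense(east)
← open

→ stack.push(east)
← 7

→ maze.move(east)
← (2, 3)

→ maze.sense(south)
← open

→ stack.push(south)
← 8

→ maze.move(south)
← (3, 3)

→ maze.sense(east)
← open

→ stack.push(east)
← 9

→ maze.move(east)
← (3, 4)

→ maze.sense(south)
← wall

→ stack.pop()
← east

→ maze.move(west)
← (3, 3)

→ maze.sense(south)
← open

→ stack.push(south)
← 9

→ maze.move(south)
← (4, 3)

→ maze.sense(south)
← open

→ stack.push(south)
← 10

→ maze.move(south)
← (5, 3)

→ maze.sense(east)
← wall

→ maze.sense(south)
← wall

→ maze.sense(west)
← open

→ stack.push(west)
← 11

→ maze.move(west)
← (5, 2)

→ maze.sense(south)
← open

→ stack.push(south)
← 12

→ maze.move(south)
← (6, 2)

→ maze.sense(south)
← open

→ stack.push(south)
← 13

→ maze.move(south)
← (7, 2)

→ maze.sense(east)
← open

→ stack.push(east)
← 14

→ maze.move(east)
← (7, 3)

→ maze.sense(east)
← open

→ stack.push(east)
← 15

→ maze.move(east)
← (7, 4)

→ maze.sense(south)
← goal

→ maze.move(south)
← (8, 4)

Answer: (8, 4)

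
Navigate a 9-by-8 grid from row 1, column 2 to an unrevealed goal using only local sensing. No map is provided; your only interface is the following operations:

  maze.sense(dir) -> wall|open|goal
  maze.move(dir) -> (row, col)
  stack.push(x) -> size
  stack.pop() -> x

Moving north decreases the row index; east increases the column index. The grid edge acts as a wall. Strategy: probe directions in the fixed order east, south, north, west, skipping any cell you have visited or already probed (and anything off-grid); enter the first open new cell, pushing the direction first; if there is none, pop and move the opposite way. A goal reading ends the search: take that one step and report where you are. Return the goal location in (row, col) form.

~$ maze.sense dir: east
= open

~$ stack.push x: east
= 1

~$ maze.move dir: east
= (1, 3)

~$ maze.sense dir: east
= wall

~$ maze.sense dir: south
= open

~$ stack.push x: south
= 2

~$ maze.move dir: south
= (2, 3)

~$ maze.sense dir: east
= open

~$ stack.push x: east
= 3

~$ maze.move dir: east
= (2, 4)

~$ maze.sense dir: east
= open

~$ stack.push x: east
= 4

~$ maze.move dir: east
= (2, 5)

~$ maze.sense dir: east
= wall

~$ maze.sense dir: south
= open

~$ stack.push x: south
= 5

~$ maze.move dir: south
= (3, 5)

~$ maze.sense dir: east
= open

~$ stack.push x: east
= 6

~$ maze.move dir: east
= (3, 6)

~$ maze.sense dir: east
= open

~$ stack.push x: east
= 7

~$ maze.move dir: east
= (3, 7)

~$ maze.sense dir: south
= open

~$ stack.push x: south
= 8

~$ maze.move dir: south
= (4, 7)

~$ maze.sense dir: south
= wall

~$ maze.sense dir: west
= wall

~$ stack.pop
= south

~$ maze.move dir: north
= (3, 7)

~$ maze.sense dir: north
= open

~$ stack.push x: north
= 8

~$ maze.move dir: north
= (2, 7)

~$ maze.sense dir: north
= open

~$ stack.push x: north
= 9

~$ maze.move dir: north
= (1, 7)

~$ maze.sense dir: north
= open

~$ stack.push x: north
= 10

~$ maze.move dir: north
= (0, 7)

~$ maze.sense dir: west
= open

~$ stack.push x: west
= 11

~$ maze.move dir: west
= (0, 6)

~$ maze.sense dir: south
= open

~$ stack.push x: south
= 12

~$ maze.move dir: south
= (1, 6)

~$ maze.sense dir: west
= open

~$ stack.push x: west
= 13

~$ maze.move dir: west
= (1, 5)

~$ maze.sense dir: north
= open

~$ stack.push x: north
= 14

~$ maze.move dir: north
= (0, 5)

~$ maze.sense dir: west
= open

~$ stack.push x: west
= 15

~$ maze.move dir: west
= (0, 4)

~$ maze.sense dir: west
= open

~$ stack.push x: west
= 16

~$ maze.move dir: west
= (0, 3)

~$ maze.sense dir: west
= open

~$ stack.push x: west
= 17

~$ maze.move dir: west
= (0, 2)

~$ maze.sense dir: west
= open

~$ stack.push x: west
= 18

~$ maze.move dir: west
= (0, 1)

~$ maze.sense dir: south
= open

~$ stack.push x: south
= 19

~$ maze.move dir: south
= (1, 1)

~$ maze.sense dir: south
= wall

~$ maze.sense dir: west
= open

~$ stack.push x: west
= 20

~$ maze.move dir: west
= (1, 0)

~$ maze.sense dir: south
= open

~$ stack.push x: south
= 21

~$ maze.move dir: south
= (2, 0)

~$ maze.sense dir: south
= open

~$ stack.push x: south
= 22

~$ maze.move dir: south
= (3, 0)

~$ maze.sense dir: east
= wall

~$ maze.sense dir: south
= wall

~$ stack.pop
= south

~$ maze.move dir: north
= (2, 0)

~$ stack.pop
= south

~$ maze.move dir: north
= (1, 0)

~$ maze.sense dir: north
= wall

~$ stack.pop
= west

~$ maze.move dir: east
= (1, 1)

~$ stack.pop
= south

~$ maze.move dir: north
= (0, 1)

~$ stack.pop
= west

~$ maze.move dir: east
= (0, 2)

~$ stack.pop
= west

~$ maze.move dir: east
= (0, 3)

~$ stack.pop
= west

~$ maze.move dir: east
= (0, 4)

~$ stack.pop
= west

~$ maze.move dir: east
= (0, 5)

~$ stack.pop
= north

~$ maze.move dir: south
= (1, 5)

~$ stack.pop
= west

~$ maze.move dir: east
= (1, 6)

~$ stack.pop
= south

~$ maze.move dir: north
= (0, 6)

~$ stack.pop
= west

~$ maze.move dir: east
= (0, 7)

~$ stack.pop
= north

~$ maze.move dir: south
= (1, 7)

~$ stack.pop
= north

~$ maze.move dir: south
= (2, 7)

~$ stack.pop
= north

~$ maze.move dir: south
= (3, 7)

~$ stack.pop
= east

~$ maze.move dir: west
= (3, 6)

~$ stack.pop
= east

~$ maze.move dir: west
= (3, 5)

~$ maze.sense dir: south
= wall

~$ maze.sense dir: west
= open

~$ stack.push x: west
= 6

~$ maze.move dir: west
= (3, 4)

~$ maze.sense dir: south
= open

~$ stack.push x: south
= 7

~$ maze.move dir: south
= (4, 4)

~$ maze.sense dir: south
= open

~$ stack.push x: south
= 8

~$ maze.move dir: south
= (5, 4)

~$ maze.sense dir: east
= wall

~$ maze.sense dir: south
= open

~$ stack.push x: south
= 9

~$ maze.move dir: south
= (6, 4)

~$ maze.sense dir: east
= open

~$ stack.push x: east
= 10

~$ maze.move dir: east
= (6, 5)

~$ maze.sense dir: east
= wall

~$ maze.sense dir: south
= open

~$ stack.push x: south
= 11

~$ maze.move dir: south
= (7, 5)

~$ maze.sense dir: east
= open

~$ stack.push x: east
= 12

~$ maze.move dir: east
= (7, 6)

~$ maze.sense dir: east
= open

~$ stack.push x: east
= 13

~$ maze.move dir: east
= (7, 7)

~$ maze.sense dir: south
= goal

~$ maze.move dir: south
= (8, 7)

Answer: (8, 7)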